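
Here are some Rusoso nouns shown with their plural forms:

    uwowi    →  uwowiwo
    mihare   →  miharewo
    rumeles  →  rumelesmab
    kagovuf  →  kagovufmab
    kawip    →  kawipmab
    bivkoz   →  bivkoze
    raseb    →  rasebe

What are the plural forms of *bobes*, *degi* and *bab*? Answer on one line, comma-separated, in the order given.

The pattern is voicing of the final sound: -mab when the stem ends in a voiceless consonant (*rumeles*, *kagovuf*, *kawip*); -e when the stem ends in a voiced consonant (*bivkoz*, *raseb*); -wo when the stem ends in a vowel (*uwowi*, *mihare*).
The final sound of *bobes* is /s/, which is a voiceless consonant, so the suffix is -mab, giving *bobesmab*.
Since the final sound of *degi* is /i/ (a vowel), it takes -wo, giving *degiwo*.
Since the final sound of *bab* is /b/ (a voiced consonant), it takes -e, giving *babe*.

bobesmab, degiwo, babe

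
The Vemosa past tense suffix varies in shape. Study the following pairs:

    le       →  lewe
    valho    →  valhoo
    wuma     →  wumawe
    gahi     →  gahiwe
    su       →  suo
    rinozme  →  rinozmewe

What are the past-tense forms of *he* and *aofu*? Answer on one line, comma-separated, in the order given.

The alternation tracks the last vowel of the stem — -o when the last vowel of the stem is a rounded vowel (*valho*, *su*); -we when the last vowel of the stem is an unrounded vowel (*le*, *wuma*, *gahi*, *rinozme*).
*he* — last vowel /e/ (an unrounded vowel) → -we → *hewe*.
The last vowel of *aofu* is /u/, which is a rounded vowel, so the suffix is -o, giving *aofuo*.

hewe, aofuo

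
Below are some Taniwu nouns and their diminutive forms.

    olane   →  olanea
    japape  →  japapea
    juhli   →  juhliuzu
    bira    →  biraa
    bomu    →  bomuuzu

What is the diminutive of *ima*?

Looking at the last vowel of each stem: -uzu when the last vowel of the stem is a high vowel (*juhli*, *bomu*); -a when the last vowel of the stem is a non-high vowel (*olane*, *japape*, *bira*).
Since the last vowel of *ima* is /a/ (a non-high vowel), it takes -a, giving *imaa*.

imaa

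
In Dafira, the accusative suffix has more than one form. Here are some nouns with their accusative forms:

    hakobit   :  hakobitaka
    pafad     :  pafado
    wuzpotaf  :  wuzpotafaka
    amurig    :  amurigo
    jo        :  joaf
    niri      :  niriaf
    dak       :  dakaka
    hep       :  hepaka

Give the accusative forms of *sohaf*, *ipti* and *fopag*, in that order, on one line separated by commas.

The pattern is voicing of the final sound: -aka when the stem ends in a voiceless consonant (*hakobit*, *wuzpotaf*, *dak*, *hep*); -o when the stem ends in a voiced consonant (*pafad*, *amurig*); -af when the stem ends in a vowel (*jo*, *niri*).
Since the final sound of *sohaf* is /f/ (a voiceless consonant), it takes -aka, giving *sohafaka*.
The final sound of *ipti* is /i/, which is a vowel, so the suffix is -af, giving *iptiaf*.
*fopag* — final sound /g/ (a voiced consonant) → -o → *fopago*.

sohafaka, iptiaf, fopago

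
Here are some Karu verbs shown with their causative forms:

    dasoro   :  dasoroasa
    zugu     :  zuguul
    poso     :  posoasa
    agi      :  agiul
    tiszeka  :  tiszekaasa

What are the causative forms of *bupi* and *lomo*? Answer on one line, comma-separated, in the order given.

bupiul, lomoasa

The suffix is conditioned by the last vowel: -ul when the last vowel of the stem is a high vowel (*zugu*, *agi*); -asa when the last vowel of the stem is a non-high vowel (*dasoro*, *poso*, *tiszeka*).
*bupi*: last vowel = /i/, a high vowel → -ul → *bupiul*.
Since the last vowel of *lomo* is /o/ (a non-high vowel), it takes -asa, giving *lomoasa*.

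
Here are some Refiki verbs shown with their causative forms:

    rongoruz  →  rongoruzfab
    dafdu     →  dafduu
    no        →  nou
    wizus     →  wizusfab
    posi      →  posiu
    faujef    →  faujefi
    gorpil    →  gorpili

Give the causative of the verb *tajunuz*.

Looking at the final sound of each stem: -fab when the stem ends in a sibilant (*rongoruz*, *wizus*); -i when the stem ends in a non-sibilant consonant (*faujef*, *gorpil*); -u when the stem ends in a vowel (*dafdu*, *no*, *posi*).
*tajunuz* — final sound /z/ (a sibilant) → -fab → *tajunuzfab*.

tajunuzfab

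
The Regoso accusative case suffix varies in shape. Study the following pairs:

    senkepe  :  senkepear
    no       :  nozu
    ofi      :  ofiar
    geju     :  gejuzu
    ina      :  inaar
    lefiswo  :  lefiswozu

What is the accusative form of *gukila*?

gukilaar

Looking at the last vowel of each stem: -zu when the last vowel of the stem is a rounded vowel (*no*, *geju*, *lefiswo*); -ar when the last vowel of the stem is an unrounded vowel (*senkepe*, *ofi*, *ina*).
Since the last vowel of *gukila* is /a/ (an unrounded vowel), it takes -ar, giving *gukilaar*.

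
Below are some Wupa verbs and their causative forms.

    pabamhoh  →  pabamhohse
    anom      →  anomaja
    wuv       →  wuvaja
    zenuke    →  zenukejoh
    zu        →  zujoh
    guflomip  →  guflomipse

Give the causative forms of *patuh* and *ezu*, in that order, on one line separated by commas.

patuhse, ezujoh

The alternation tracks the final sound of the stem — -se when the stem ends in a voiceless consonant (*pabamhoh*, *guflomip*); -aja when the stem ends in a voiced consonant (*anom*, *wuv*); -joh when the stem ends in a vowel (*zenuke*, *zu*).
*patuh*: final sound = /h/, a voiceless consonant → -se → *patuhse*.
*ezu* — final sound /u/ (a vowel) → -joh → *ezujoh*.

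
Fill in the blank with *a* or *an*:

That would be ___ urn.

an

The indefinite article is chosen by the initial *sound* of the following word, not its spelling.
*urn* begins with the sound /ɜr/ (u pronounced /ɜr/) — a vowel sound.
So the article is *an*: That would be an urn.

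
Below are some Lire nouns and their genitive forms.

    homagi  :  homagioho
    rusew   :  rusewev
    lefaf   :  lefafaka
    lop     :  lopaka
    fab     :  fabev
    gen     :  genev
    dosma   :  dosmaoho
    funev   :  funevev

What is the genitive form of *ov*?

Looking at the final sound of each stem: -aka when the stem ends in a voiceless consonant (*lefaf*, *lop*); -ev when the stem ends in a voiced consonant (*rusew*, *fab*, *gen*, *funev*); -oho when the stem ends in a vowel (*homagi*, *dosma*).
*ov*: final sound = /v/, a voiced consonant → -ev → *ovev*.

ovev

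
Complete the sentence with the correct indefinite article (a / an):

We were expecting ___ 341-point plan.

a

The indefinite article is chosen by the initial *sound* of the following word, not its spelling.
The number *341* is spoken "three hundred …", beginning with /θriː/ — a consonant sound.
So the article is *a*: We were expecting a 341-point plan.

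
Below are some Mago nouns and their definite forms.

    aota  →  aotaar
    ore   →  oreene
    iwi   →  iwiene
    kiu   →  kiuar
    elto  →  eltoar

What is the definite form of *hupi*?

The pattern is front/back vowel harmony: -ene when the last vowel of the stem is a front vowel (*ore*, *iwi*); -ar when the last vowel of the stem is a back vowel (*aota*, *kiu*, *elto*).
The last vowel of *hupi* is /i/, which is a front vowel, so the suffix is -ene, giving *hupiene*.

hupiene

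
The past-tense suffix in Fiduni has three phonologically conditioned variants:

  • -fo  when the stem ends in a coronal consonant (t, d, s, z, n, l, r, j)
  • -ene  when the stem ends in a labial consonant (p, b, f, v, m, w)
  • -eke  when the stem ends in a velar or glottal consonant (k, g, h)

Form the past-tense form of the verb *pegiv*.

*pegiv* — final consonant /v/ (labial) → -ene → *pegivene*.

pegivene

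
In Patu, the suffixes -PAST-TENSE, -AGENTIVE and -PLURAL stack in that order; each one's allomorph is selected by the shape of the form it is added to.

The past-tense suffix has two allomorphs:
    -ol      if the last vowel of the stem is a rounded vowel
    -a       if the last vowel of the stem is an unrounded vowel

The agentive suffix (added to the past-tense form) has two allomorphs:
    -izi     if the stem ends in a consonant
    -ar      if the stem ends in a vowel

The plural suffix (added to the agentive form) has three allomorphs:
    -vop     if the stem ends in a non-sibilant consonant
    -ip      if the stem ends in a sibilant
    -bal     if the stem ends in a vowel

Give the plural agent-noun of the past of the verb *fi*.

Since the last vowel of *fi* is /i/ (an unrounded vowel), it takes -a, giving *fia*.
The final sound of the past-tense form *fia* is /a/, which is a vowel, so the agentive suffix is -ar, giving *fiaar*.
The agentive form *fiaar*: final sound = /r/, a non-sibilant consonant → -vop → *fiaarvop*.

fiaarvop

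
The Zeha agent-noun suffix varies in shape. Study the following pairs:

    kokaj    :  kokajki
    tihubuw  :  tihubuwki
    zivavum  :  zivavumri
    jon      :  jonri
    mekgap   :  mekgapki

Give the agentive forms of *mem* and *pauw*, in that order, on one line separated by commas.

The pattern is nasality of the final consonant: -ri when the stem ends in a nasal (*zivavum*, *jon*); -ki when the stem ends in a non-nasal consonant (*kokaj*, *tihubuw*, *mekgap*).
*mem* — final consonant /m/ (a nasal) → -ri → *memri*.
*pauw*: final consonant = /w/, non-nasal → -ki → *pauwki*.

memri, pauwki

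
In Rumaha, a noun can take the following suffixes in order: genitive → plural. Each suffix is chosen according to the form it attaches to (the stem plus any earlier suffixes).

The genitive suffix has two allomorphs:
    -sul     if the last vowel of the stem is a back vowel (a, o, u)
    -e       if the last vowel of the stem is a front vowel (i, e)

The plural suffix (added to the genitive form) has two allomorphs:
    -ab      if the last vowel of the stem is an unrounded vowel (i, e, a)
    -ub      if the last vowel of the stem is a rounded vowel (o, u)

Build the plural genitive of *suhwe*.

The last vowel of *suhwe* is /e/, which is a front vowel, so the genitive suffix is -e, giving *suhwee*.
The genitive form *suhwee* — last vowel /e/ (an unrounded vowel) → -ab → *suhweeab*.

suhweeab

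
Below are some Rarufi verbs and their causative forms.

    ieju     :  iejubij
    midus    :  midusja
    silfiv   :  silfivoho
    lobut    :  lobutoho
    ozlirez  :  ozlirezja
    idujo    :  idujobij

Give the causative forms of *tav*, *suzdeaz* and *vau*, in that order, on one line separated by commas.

The pattern is sibilance of the final sound: -ja when the stem ends in a sibilant (*midus*, *ozlirez*); -oho when the stem ends in a non-sibilant consonant (*silfiv*, *lobut*); -bij when the stem ends in a vowel (*ieju*, *idujo*).
The final sound of *tav* is /v/, which is a non-sibilant consonant, so the suffix is -oho, giving *tavoho*.
*suzdeaz*: final sound = /z/, a sibilant → -ja → *suzdeazja*.
*vau*: final sound = /u/, a vowel → -bij → *vaubij*.

tavoho, suzdeazja, vaubij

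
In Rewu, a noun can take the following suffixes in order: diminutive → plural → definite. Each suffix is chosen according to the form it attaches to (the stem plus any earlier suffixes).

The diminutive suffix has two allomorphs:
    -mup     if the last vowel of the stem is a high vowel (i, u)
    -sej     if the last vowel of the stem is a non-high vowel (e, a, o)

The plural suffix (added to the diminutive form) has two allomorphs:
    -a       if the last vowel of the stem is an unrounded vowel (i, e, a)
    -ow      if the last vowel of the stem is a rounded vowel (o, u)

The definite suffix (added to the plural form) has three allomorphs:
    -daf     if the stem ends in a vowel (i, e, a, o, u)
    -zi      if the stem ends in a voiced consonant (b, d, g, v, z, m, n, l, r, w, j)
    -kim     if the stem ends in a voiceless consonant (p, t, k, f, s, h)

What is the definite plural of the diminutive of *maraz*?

The last vowel of *maraz* is /a/, which is a non-high vowel, so the diminutive suffix is -sej, giving *marazsej*.
The diminutive form *marazsej*: last vowel = /e/, an unrounded vowel → -a → *marazseja*.
The final sound of the plural form *marazseja* is /a/, which is a vowel, so the definite suffix is -daf, giving *marazsejadaf*.

marazsejadaf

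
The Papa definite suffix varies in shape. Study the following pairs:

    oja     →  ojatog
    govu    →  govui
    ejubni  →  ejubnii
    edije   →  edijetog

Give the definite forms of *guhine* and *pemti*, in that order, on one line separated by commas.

Looking at the last vowel of each stem: -i when the last vowel of the stem is a high vowel (*govu*, *ejubni*); -tog when the last vowel of the stem is a non-high vowel (*oja*, *edije*).
*guhine*: last vowel = /e/, a non-high vowel → -tog → *guhinetog*.
The last vowel of *pemti* is /i/, which is a high vowel, so the suffix is -i, giving *pemtii*.

guhinetog, pemtii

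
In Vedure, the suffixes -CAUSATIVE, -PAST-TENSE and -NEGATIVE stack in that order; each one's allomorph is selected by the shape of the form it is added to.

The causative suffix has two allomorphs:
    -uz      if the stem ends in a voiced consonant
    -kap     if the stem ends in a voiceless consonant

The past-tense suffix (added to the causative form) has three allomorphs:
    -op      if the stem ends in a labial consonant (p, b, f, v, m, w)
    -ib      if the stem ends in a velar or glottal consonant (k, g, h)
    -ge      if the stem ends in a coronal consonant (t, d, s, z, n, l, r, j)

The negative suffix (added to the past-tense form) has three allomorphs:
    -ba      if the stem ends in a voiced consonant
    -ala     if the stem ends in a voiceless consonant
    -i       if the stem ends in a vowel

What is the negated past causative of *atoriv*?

*atoriv*: final consonant = /v/, voiced → -uz → *atorivuz*.
Since the final consonant of the causative form *atorivuz* is /z/ (coronal), it takes -ge, giving *atorivuzge*.
The past-tense form *atorivuzge*: final sound = /e/, a vowel → -i → *atorivuzgei*.

atorivuzgei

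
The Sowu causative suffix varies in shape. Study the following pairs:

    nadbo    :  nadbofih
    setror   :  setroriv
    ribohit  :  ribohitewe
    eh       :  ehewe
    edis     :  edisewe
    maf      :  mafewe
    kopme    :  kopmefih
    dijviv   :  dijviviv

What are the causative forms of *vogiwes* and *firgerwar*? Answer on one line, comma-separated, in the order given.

vogiwesewe, firgerwariv

The suffix is conditioned by the final sound: -ewe when the stem ends in a voiceless consonant (*ribohit*, *eh*, *edis*, *maf*); -iv when the stem ends in a voiced consonant (*setror*, *dijviv*); -fih when the stem ends in a vowel (*nadbo*, *kopme*).
Since the final sound of *vogiwes* is /s/ (a voiceless consonant), it takes -ewe, giving *vogiwesewe*.
Since the final sound of *firgerwar* is /r/ (a voiced consonant), it takes -iv, giving *firgerwariv*.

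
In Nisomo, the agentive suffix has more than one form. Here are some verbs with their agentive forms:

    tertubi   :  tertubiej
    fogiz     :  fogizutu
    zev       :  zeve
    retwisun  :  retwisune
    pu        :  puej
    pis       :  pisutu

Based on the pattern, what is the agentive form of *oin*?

oine

The pattern is sibilance of the final sound: -utu when the stem ends in a sibilant (*fogiz*, *pis*); -e when the stem ends in a non-sibilant consonant (*zev*, *retwisun*); -ej when the stem ends in a vowel (*tertubi*, *pu*).
Since the final sound of *oin* is /n/ (a non-sibilant consonant), it takes -e, giving *oine*.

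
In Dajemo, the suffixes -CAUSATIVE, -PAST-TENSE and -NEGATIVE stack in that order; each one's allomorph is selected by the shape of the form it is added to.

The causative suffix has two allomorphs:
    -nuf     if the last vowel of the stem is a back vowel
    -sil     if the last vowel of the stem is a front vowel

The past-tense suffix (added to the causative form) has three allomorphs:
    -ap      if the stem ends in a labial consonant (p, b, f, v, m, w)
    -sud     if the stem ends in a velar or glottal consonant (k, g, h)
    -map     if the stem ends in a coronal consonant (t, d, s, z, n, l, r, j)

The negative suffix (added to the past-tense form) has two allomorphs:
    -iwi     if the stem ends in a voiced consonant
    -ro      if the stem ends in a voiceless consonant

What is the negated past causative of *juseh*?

Since the last vowel of *juseh* is /e/ (a front vowel), it takes -sil, giving *jusehsil*.
The final consonant of the causative form *jusehsil* is /l/, which is coronal, so the past-tense suffix is -map, giving *jusehsilmap*.
The past-tense form *jusehsilmap* — final consonant /p/ (voiceless) → -ro → *jusehsilmapro*.

jusehsilmapro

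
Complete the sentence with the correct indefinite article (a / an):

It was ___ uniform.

a

The indefinite article is chosen by the initial *sound* of the following word, not its spelling.
*uniform* begins with the sound /juː/ (u pronounced /juː/) — a consonant sound.
So the article is *a*: It was a uniform.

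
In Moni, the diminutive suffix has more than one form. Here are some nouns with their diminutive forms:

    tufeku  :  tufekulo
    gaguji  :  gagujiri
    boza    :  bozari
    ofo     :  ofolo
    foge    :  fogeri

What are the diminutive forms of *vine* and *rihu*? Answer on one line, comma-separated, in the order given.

The pattern is rounding harmony: -lo when the last vowel of the stem is a rounded vowel (*tufeku*, *ofo*); -ri when the last vowel of the stem is an unrounded vowel (*gaguji*, *boza*, *foge*).
The last vowel of *vine* is /e/, which is an unrounded vowel, so the suffix is -ri, giving *vineri*.
*rihu* — last vowel /u/ (a rounded vowel) → -lo → *rihulo*.

vineri, rihulo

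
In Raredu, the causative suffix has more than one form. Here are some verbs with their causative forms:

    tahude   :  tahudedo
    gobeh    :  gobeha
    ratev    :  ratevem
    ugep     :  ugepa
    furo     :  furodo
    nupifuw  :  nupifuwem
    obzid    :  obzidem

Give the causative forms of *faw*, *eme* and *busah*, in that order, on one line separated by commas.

fawem, emedo, busaha

Looking at the final sound of each stem: -a when the stem ends in a voiceless consonant (*gobeh*, *ugep*); -em when the stem ends in a voiced consonant (*ratev*, *nupifuw*, *obzid*); -do when the stem ends in a vowel (*tahude*, *furo*).
Since the final sound of *faw* is /w/ (a voiced consonant), it takes -em, giving *fawem*.
*eme*: final sound = /e/, a vowel → -do → *emedo*.
The final sound of *busah* is /h/, which is a voiceless consonant, so the suffix is -a, giving *busaha*.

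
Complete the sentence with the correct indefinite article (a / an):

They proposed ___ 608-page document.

The indefinite article is chosen by the initial *sound* of the following word, not its spelling.
The number *608* is spoken "six hundred …", beginning with /sɪks/ — a consonant sound.
So the article is *a*: They proposed a 608-page document.

a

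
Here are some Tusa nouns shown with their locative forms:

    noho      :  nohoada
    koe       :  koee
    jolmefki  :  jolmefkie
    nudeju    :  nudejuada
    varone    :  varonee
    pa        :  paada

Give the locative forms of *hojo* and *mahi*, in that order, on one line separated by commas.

Looking at the last vowel of each stem: -e when the last vowel of the stem is a front vowel (*koe*, *jolmefki*, *varone*); -ada when the last vowel of the stem is a back vowel (*noho*, *nudeju*, *pa*).
Since the last vowel of *hojo* is /o/ (a back vowel), it takes -ada, giving *hojoada*.
*mahi*: last vowel = /i/, a front vowel → -e → *mahie*.

hojoada, mahie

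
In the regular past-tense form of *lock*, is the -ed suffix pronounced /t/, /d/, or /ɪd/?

/t/

The stem *lock* ends in a voiceless consonant other than /t/.
The -ed suffix is realized as /ɪd/ after /t, d/; as /t/ after other voiceless consonants; and as /d/ after other voiced sounds.
So -ed on *lock* is pronounced /t/.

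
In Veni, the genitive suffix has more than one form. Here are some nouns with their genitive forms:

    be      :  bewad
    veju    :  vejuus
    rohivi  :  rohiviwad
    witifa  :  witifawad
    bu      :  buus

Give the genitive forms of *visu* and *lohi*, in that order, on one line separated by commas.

visuus, lohiwad

The pattern is rounding harmony: -us when the last vowel of the stem is a rounded vowel (*veju*, *bu*); -wad when the last vowel of the stem is an unrounded vowel (*be*, *rohivi*, *witifa*).
The last vowel of *visu* is /u/, which is a rounded vowel, so the suffix is -us, giving *visuus*.
*lohi*: last vowel = /i/, an unrounded vowel → -wad → *lohiwad*.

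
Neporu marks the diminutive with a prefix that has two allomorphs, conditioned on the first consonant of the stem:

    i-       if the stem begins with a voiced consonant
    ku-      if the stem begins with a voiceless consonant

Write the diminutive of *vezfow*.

ivezfow

*vezfow*: first consonant = /v/, voiced → i- → *ivezfow*.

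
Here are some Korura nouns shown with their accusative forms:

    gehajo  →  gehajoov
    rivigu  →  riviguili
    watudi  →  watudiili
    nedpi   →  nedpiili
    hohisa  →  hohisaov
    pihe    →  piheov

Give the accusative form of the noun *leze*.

lezeov

The alternation tracks the last vowel of the stem — -ili when the last vowel of the stem is a high vowel (*rivigu*, *watudi*, *nedpi*); -ov when the last vowel of the stem is a non-high vowel (*gehajo*, *hohisa*, *pihe*).
*leze* — last vowel /e/ (a non-high vowel) → -ov → *lezeov*.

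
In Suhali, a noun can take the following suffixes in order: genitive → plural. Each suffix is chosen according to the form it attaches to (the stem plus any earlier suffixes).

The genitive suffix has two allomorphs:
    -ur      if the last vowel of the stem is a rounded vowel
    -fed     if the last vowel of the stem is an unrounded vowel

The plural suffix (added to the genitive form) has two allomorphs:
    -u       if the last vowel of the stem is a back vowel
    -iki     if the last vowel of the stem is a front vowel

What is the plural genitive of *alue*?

aluefediki

The last vowel of *alue* is /e/, which is an unrounded vowel, so the genitive suffix is -fed, giving *aluefed*.
The last vowel of the genitive form *aluefed* is /e/, which is a front vowel, so the plural suffix is -iki, giving *aluefediki*.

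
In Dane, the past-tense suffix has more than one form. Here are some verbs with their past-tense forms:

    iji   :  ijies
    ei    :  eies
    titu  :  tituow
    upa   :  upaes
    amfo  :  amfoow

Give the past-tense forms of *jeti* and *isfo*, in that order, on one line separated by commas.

The suffix is conditioned by the last vowel: -ow when the last vowel of the stem is a rounded vowel (*titu*, *amfo*); -es when the last vowel of the stem is an unrounded vowel (*iji*, *ei*, *upa*).
The last vowel of *jeti* is /i/, which is an unrounded vowel, so the suffix is -es, giving *jeties*.
The last vowel of *isfo* is /o/, which is a rounded vowel, so the suffix is -ow, giving *isfoow*.

jeties, isfoow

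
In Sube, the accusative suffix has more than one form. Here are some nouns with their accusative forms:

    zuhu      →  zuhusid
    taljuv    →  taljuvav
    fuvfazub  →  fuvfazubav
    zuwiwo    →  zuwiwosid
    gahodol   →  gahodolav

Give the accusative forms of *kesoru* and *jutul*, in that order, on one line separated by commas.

kesorusid, jutulav

Looking at the final sound of each stem: -av when the stem ends in a consonant (*taljuv*, *fuvfazub*, *gahodol*); -sid when the stem ends in a vowel (*zuhu*, *zuwiwo*).
The final sound of *kesoru* is /u/, which is a vowel, so the suffix is -sid, giving *kesorusid*.
The final sound of *jutul* is /l/, which is a consonant, so the suffix is -av, giving *jutulav*.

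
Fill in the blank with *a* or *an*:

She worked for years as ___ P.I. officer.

The indefinite article is chosen by the initial *sound* of the following word, not its spelling.
The initialism *P.I.* is read letter by letter; the first letter, P, is pronounced /piː/, which begins with a consonant sound.
So the article is *a*: She worked for years as a P.I. officer.

a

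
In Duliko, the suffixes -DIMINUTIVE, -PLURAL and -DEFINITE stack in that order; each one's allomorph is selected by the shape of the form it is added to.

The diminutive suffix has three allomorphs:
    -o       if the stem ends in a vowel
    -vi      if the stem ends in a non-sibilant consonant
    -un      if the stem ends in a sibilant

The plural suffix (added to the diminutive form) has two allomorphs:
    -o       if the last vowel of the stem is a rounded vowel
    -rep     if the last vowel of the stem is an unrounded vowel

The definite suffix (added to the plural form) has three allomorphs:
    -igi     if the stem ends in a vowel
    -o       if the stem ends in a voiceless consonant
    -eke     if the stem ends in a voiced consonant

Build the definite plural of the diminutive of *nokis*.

nokisunoigi

*nokis* — final sound /s/ (a sibilant) → -un → *nokisun*.
The diminutive form *nokisun*: last vowel = /u/, a rounded vowel → -o → *nokisuno*.
The plural form *nokisuno*: final sound = /o/, a vowel → -igi → *nokisunoigi*.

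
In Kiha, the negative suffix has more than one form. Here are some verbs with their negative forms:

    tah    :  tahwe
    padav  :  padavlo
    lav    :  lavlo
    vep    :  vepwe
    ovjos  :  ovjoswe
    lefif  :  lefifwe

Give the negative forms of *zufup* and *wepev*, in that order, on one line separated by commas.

zufupwe, wepevlo

The alternation tracks the final consonant of the stem — -we when the stem ends in a voiceless consonant (*tah*, *vep*, *ovjos*, *lefif*); -lo when the stem ends in a voiced consonant (*padav*, *lav*).
Since the final consonant of *zufup* is /p/ (voiceless), it takes -we, giving *zufupwe*.
*wepev* — final consonant /v/ (voiced) → -lo → *wepevlo*.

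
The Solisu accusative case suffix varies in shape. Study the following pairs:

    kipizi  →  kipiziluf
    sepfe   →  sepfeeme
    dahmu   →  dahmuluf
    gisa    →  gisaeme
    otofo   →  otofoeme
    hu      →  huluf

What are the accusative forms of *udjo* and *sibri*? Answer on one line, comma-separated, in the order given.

The pattern is height harmony: -luf when the last vowel of the stem is a high vowel (*kipizi*, *dahmu*, *hu*); -eme when the last vowel of the stem is a non-high vowel (*sepfe*, *gisa*, *otofo*).
The last vowel of *udjo* is /o/, which is a non-high vowel, so the suffix is -eme, giving *udjoeme*.
The last vowel of *sibri* is /i/, which is a high vowel, so the suffix is -luf, giving *sibriluf*.

udjoeme, sibriluf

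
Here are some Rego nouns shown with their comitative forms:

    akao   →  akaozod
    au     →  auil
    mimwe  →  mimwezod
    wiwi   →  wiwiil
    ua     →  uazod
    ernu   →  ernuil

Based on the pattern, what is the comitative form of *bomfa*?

The suffix is conditioned by the last vowel: -il when the last vowel of the stem is a high vowel (*au*, *wiwi*, *ernu*); -zod when the last vowel of the stem is a non-high vowel (*akao*, *mimwe*, *ua*).
Since the last vowel of *bomfa* is /a/ (a non-high vowel), it takes -zod, giving *bomfazod*.

bomfazod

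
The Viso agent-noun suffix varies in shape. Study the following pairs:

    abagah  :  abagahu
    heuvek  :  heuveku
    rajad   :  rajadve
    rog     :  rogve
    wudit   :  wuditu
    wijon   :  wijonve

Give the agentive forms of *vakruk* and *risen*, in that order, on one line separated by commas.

vakruku, risenve

The pattern is voicing of the final consonant: -u when the stem ends in a voiceless consonant (*abagah*, *heuvek*, *wudit*); -ve when the stem ends in a voiced consonant (*rajad*, *rog*, *wijon*).
*vakruk* — final consonant /k/ (voiceless) → -u → *vakruku*.
*risen*: final consonant = /n/, voiced → -ve → *risenve*.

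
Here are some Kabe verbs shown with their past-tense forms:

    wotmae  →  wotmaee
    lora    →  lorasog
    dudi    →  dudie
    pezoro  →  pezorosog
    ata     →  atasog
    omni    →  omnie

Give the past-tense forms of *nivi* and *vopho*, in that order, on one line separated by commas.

nivie, vophosog

The suffix is conditioned by the last vowel: -e when the last vowel of the stem is a front vowel (*wotmae*, *dudi*, *omni*); -sog when the last vowel of the stem is a back vowel (*lora*, *pezoro*, *ata*).
*nivi*: last vowel = /i/, a front vowel → -e → *nivie*.
*vopho* — last vowel /o/ (a back vowel) → -sog → *vophosog*.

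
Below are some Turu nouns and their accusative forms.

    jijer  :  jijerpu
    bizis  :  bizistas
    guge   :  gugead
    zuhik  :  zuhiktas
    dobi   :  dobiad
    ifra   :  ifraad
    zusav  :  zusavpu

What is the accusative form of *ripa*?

ripaad

The alternation tracks the final sound of the stem — -tas when the stem ends in a voiceless consonant (*bizis*, *zuhik*); -pu when the stem ends in a voiced consonant (*jijer*, *zusav*); -ad when the stem ends in a vowel (*guge*, *dobi*, *ifra*).
*ripa*: final sound = /a/, a vowel → -ad → *ripaad*.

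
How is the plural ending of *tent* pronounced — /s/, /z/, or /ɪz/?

/s/

The stem *tent* ends in a voiceless non-sibilant consonant.
The plural suffix surfaces as /ɪz/ after sibilants, /s/ after other voiceless consonants, and /z/ after other voiced sounds.
So the plural -s on *tent* is pronounced /s/.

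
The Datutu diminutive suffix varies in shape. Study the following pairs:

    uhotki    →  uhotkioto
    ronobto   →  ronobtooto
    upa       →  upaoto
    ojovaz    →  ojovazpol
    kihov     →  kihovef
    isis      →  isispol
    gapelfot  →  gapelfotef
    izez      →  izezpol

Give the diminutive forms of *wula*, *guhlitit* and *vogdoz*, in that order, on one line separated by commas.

wulaoto, guhlititef, vogdozpol

Looking at the final sound of each stem: -pol when the stem ends in a sibilant (*ojovaz*, *isis*, *izez*); -ef when the stem ends in a non-sibilant consonant (*kihov*, *gapelfot*); -oto when the stem ends in a vowel (*uhotki*, *ronobto*, *upa*).
Since the final sound of *wula* is /a/ (a vowel), it takes -oto, giving *wulaoto*.
*guhlitit* — final sound /t/ (a non-sibilant consonant) → -ef → *guhlititef*.
Since the final sound of *vogdoz* is /z/ (a sibilant), it takes -pol, giving *vogdozpol*.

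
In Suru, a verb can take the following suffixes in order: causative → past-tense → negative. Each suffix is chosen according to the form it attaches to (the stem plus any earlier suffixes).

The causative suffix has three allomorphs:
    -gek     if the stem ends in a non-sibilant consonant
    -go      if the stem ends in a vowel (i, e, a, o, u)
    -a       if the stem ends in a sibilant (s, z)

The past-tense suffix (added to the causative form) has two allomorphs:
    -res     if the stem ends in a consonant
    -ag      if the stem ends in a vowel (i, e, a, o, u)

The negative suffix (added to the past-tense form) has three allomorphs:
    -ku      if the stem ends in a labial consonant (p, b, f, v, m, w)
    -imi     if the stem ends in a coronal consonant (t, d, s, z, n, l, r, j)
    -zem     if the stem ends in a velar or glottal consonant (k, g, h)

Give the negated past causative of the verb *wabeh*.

wabehgekresimi

The final sound of *wabeh* is /h/, which is a non-sibilant consonant, so the causative suffix is -gek, giving *wabehgek*.
The final sound of the causative form *wabehgek* is /k/, which is a consonant, so the past-tense suffix is -res, giving *wabehgekres*.
The past-tense form *wabehgekres* — final consonant /s/ (coronal) → -imi → *wabehgekresimi*.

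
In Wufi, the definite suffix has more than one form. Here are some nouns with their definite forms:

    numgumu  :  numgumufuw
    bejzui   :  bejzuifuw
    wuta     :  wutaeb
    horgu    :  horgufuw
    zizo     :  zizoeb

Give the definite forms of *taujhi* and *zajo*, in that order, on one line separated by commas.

taujhifuw, zajoeb

The alternation tracks the last vowel of the stem — -fuw when the last vowel of the stem is a high vowel (*numgumu*, *bejzui*, *horgu*); -eb when the last vowel of the stem is a non-high vowel (*wuta*, *zizo*).
*taujhi*: last vowel = /i/, a high vowel → -fuw → *taujhifuw*.
*zajo*: last vowel = /o/, a non-high vowel → -eb → *zajoeb*.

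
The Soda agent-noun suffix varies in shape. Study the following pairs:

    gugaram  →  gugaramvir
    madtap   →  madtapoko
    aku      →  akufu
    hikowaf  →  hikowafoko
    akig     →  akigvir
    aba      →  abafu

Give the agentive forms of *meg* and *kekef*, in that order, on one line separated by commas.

megvir, kekefoko

Looking at the final sound of each stem: -oko when the stem ends in a voiceless consonant (*madtap*, *hikowaf*); -vir when the stem ends in a voiced consonant (*gugaram*, *akig*); -fu when the stem ends in a vowel (*aku*, *aba*).
*meg*: final sound = /g/, a voiced consonant → -vir → *megvir*.
*kekef* — final sound /f/ (a voiceless consonant) → -oko → *kekefoko*.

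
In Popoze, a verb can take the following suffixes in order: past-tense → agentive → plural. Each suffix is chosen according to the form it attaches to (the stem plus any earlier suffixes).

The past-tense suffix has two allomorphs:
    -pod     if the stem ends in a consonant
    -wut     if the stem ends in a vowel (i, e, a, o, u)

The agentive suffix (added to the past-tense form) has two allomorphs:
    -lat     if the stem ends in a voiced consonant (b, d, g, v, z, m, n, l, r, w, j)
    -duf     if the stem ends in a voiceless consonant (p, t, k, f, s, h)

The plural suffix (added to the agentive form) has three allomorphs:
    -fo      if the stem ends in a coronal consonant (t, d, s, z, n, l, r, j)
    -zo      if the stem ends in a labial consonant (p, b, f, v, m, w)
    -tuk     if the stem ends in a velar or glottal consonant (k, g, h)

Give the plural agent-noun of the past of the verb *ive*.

ivewutdufzo

Since the final sound of *ive* is /e/ (a vowel), it takes -wut, giving *ivewut*.
The final consonant of the past-tense form *ivewut* is /t/, which is voiceless, so the agentive suffix is -duf, giving *ivewutduf*.
The agentive form *ivewutduf* — final consonant /f/ (labial) → -zo → *ivewutdufzo*.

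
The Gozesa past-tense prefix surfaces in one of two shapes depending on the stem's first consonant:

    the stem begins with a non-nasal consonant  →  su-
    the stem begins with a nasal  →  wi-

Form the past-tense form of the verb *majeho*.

wimajeho

*majeho* — first consonant /m/ (a nasal) → wi- → *wimajeho*.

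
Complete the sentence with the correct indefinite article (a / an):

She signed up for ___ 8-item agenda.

The indefinite article is chosen by the initial *sound* of the following word, not its spelling.
The number *8* is spoken "eight", beginning with /eɪt/ — a vowel sound.
So the article is *an*: She signed up for an 8-item agenda.

an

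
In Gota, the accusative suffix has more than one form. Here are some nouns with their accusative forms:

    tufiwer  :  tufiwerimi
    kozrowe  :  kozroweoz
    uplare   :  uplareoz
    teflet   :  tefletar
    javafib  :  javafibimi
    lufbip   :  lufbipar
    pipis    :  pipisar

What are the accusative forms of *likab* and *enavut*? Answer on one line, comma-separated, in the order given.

The pattern is voicing of the final sound: -ar when the stem ends in a voiceless consonant (*teflet*, *lufbip*, *pipis*); -imi when the stem ends in a voiced consonant (*tufiwer*, *javafib*); -oz when the stem ends in a vowel (*kozrowe*, *uplare*).
*likab* — final sound /b/ (a voiced consonant) → -imi → *likabimi*.
*enavut* — final sound /t/ (a voiceless consonant) → -ar → *enavutar*.

likabimi, enavutar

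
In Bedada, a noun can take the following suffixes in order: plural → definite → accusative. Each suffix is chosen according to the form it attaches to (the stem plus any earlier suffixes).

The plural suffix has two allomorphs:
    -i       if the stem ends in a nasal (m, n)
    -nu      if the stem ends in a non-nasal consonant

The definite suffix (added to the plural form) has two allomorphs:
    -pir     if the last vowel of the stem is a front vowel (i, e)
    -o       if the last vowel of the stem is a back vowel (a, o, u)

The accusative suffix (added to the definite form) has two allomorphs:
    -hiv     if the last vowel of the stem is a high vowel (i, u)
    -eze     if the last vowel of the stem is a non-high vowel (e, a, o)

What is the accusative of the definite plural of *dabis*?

Since the final consonant of *dabis* is /s/ (non-nasal), it takes -nu, giving *dabisnu*.
Since the last vowel of the plural form *dabisnu* is /u/ (a back vowel), it takes -o, giving *dabisnuo*.
The definite form *dabisnuo*: last vowel = /o/, a non-high vowel → -eze → *dabisnuoeze*.

dabisnuoeze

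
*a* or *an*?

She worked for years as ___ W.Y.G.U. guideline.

The indefinite article is chosen by the initial *sound* of the following word, not its spelling.
The initialism *W.Y.G.U.* is read letter by letter; the first letter, W, is pronounced /ˈdʌbəl.juː/, which begins with a consonant sound.
So the article is *a*: She worked for years as a W.Y.G.U. guideline.

a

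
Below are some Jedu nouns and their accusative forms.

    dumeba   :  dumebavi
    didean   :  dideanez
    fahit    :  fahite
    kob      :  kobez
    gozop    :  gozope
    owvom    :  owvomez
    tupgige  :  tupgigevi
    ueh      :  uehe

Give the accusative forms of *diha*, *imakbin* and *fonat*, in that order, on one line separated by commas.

The alternation tracks the final sound of the stem — -e when the stem ends in a voiceless consonant (*fahit*, *gozop*, *ueh*); -ez when the stem ends in a voiced consonant (*didean*, *kob*, *owvom*); -vi when the stem ends in a vowel (*dumeba*, *tupgige*).
The final sound of *diha* is /a/, which is a vowel, so the suffix is -vi, giving *dihavi*.
*imakbin* — final sound /n/ (a voiced consonant) → -ez → *imakbinez*.
The final sound of *fonat* is /t/, which is a voiceless consonant, so the suffix is -e, giving *fonate*.

dihavi, imakbinez, fonate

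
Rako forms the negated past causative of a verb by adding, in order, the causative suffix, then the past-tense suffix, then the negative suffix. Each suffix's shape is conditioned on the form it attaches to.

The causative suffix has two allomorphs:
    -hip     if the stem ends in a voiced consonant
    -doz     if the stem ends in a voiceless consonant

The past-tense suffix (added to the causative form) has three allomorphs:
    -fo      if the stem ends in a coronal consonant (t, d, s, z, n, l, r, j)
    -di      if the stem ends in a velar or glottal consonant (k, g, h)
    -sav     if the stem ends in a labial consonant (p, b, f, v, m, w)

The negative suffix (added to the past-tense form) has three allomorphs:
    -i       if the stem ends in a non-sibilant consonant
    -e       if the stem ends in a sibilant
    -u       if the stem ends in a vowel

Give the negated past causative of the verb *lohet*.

lohetdozfou

*lohet*: final consonant = /t/, voiceless → -doz → *lohetdoz*.
The final consonant of the causative form *lohetdoz* is /z/, which is coronal, so the past-tense suffix is -fo, giving *lohetdozfo*.
The final sound of the past-tense form *lohetdozfo* is /o/, which is a vowel, so the negative suffix is -u, giving *lohetdozfou*.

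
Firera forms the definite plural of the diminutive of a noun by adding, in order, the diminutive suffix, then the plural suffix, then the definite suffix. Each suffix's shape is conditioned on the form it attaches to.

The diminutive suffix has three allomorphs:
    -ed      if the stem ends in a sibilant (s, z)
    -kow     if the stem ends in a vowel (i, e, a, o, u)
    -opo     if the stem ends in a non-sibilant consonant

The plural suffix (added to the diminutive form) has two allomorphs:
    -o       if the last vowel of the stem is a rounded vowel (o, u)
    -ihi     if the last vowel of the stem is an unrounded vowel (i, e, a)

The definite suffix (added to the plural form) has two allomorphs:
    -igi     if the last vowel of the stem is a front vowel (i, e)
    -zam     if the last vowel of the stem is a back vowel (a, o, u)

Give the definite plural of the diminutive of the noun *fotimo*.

*fotimo*: final sound = /o/, a vowel → -kow → *fotimokow*.
Since the last vowel of the diminutive form *fotimokow* is /o/ (a rounded vowel), it takes -o, giving *fotimokowo*.
The last vowel of the plural form *fotimokowo* is /o/, which is a back vowel, so the definite suffix is -zam, giving *fotimokowozam*.

fotimokowozam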